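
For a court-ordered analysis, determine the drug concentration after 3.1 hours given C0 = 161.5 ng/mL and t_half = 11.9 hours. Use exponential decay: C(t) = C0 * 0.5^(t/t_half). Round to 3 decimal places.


Drug concentration decay:
Number of half-lives = t / t_half = 3.1 / 11.9 = 0.260504
Decay factor = 0.5^0.260504 = 0.83479624
C(t) = 161.5 * 0.83479624 = 134.820 ng/mL

134.820


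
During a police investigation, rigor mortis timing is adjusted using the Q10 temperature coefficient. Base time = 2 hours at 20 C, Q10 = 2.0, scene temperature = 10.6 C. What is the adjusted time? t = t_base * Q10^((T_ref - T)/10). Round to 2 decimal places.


Rigor mortis time adjustment:
Exponent = (T_ref - T_actual) / 10 = (20 - 10.6) / 10 = 0.94
Q10 factor = 2.0^0.94 = 1.91853
t_adjusted = 2 * 1.91853 = 3.84 hours

3.84


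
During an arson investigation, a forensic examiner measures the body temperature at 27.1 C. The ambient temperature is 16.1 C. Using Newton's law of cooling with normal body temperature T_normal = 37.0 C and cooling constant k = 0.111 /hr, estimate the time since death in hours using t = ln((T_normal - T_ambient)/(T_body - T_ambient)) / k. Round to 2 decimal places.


Using Newton's law of cooling:
t = ln((T_normal - T_ambient) / (T_body - T_ambient)) / k
T_normal - T_ambient = 20.9
T_body - T_ambient = 11.0
Ratio = 1.9
ln(ratio) = 0.641854
t = 0.641854 / 0.111 = 5.78 hours

5.78


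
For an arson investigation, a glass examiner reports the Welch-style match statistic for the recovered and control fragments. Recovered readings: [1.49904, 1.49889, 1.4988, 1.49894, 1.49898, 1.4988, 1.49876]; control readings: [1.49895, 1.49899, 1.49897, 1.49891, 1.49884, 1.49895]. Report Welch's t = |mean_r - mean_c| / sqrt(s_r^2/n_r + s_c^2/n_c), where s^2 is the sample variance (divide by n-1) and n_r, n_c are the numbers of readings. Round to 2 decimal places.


Welch's t-criterion for glass RI comparison:
Recovered mean = sum / n_r = 10.49221 / 7 = 1.4988871
Control mean = sum / n_c = 8.99361 / 6 = 1.498935
Recovered sample variance s_r^2 = 1.10238e-08
Control sample variance s_c^2 = 2.87e-09
Welch SE (unpooled) = sqrt(s_r^2/n_r + s_c^2/n_c) = sqrt(1.57483e-09 + 4.78333e-10) = sqrt(2.05316e-09) = 4.53118e-05
|mean_r - mean_c| = 4.78571e-05
t = 4.78571e-05 / 4.53118e-05 = 1.06

1.06


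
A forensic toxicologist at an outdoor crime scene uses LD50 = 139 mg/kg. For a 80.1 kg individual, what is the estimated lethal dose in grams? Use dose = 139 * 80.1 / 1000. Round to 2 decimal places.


Lethal dose calculation:
Lethal dose = LD50 * body_weight / 1000
= 139 * 80.1 / 1000
= 11133.9 / 1000
= 11.13 g

11.13


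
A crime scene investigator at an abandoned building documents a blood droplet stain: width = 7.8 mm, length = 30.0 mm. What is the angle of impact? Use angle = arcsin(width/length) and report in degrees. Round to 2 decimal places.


Blood spatter impact angle calculation:
width / length = 7.8 / 30.0 = 0.26
angle = arcsin(0.26)
angle = 15.07 degrees

15.07


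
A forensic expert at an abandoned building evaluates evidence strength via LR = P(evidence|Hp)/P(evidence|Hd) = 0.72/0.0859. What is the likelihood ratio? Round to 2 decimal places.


Likelihood ratio calculation:
LR = P(E|Hp) / P(E|Hd)
LR = 0.72 / 0.0859
LR = 8.38

8.38


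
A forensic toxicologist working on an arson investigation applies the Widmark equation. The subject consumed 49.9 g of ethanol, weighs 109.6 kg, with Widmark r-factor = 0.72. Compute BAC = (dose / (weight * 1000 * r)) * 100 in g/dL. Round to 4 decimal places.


Applying the Widmark formula:
BAC = (dose_g / (body_wt * 1000 * r)) * 100
Denominator = 109.6 * 1000 * 0.72 = 78912
BAC = (49.9 / 78912) * 100
BAC = 0.0632 g/dL

0.0632


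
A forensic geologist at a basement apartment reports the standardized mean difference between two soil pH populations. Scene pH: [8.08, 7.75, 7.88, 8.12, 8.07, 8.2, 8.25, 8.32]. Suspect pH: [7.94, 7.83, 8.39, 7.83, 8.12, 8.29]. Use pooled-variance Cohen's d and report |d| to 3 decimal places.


Pooled-variance Cohen's d for soil pH comparison:
Scene mean = 64.67 / 8 = 8.08375
Suspect mean = 48.4 / 6 = 8.066667
Scene sample variance s_s^2 = 0.035912
Suspect sample variance s_c^2 = 0.057067
Pooled variance = ((n_s-1)*s_s^2 + (n_c-1)*s_c^2) / (n_s + n_c - 2) = 0.044727
Pooled SD = sqrt(0.044727) = 0.211488
Mean difference = 0.017083
|d| = |0.017083| / 0.211488 = 0.081

0.081


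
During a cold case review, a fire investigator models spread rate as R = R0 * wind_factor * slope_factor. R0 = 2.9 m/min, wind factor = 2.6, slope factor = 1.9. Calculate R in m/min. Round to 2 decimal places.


Fire spread rate calculation:
R = R0 * wind_factor * slope_factor
= 2.9 * 2.6 * 1.9
= 7.54 * 1.9
= 14.33 m/min

14.33


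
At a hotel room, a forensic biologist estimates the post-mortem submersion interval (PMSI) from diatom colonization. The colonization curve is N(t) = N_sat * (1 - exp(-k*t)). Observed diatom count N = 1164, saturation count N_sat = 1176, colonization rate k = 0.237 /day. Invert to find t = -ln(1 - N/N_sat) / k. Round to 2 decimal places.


PMSI from diatom colonization curve:
N / N_sat = 1164 / 1176 = 0.989796
1 - N/N_sat = 0.010204
ln(1 - N/N_sat) = -4.584975
t = -ln(1 - N/N_sat) / k = -(-4.584975) / 0.237 = 19.35 days

19.35


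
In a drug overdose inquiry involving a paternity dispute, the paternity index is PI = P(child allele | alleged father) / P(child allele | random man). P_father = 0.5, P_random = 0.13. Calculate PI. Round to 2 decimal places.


Paternity Index calculation:
PI = P(allele|father) / P(allele|random)
PI = 0.5 / 0.13
PI = 3.85

3.85


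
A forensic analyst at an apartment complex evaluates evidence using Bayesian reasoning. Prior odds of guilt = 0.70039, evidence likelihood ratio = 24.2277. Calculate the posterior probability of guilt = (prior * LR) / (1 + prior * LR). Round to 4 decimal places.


Bayesian evidence evaluation:
Posterior odds = prior_odds * LR = 0.70039 * 24.2277 = 16.96884
Posterior probability = posterior_odds / (1 + posterior_odds)
= 16.96884 / (1 + 16.96884)
= 16.96884 / 17.96884
= 0.9443

0.9443


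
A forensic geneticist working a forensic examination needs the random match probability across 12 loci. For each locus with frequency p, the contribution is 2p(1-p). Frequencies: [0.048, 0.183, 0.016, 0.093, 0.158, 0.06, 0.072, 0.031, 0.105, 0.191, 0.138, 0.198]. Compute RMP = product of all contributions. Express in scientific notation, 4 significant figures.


Computing RMP for 12 loci:
Locus 1: 2 * 0.048 * 0.952 = 0.091392
Locus 2: 2 * 0.183 * 0.817 = 0.299022
Locus 3: 2 * 0.016 * 0.984 = 0.031488
Locus 4: 2 * 0.093 * 0.907 = 0.168702
Locus 5: 2 * 0.158 * 0.842 = 0.266072
Locus 6: 2 * 0.06 * 0.94 = 0.1128
Locus 7: 2 * 0.072 * 0.928 = 0.133632
Locus 8: 2 * 0.031 * 0.969 = 0.060078
Locus 9: 2 * 0.105 * 0.895 = 0.18795
Locus 10: 2 * 0.191 * 0.809 = 0.309038
Locus 11: 2 * 0.138 * 0.862 = 0.237912
Locus 12: 2 * 0.198 * 0.802 = 0.317592
RMP = 1.535e-10

1.535e-10


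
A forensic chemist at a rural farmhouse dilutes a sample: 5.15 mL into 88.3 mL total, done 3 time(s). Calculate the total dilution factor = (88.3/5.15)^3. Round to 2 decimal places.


Dilution factor calculation:
Single dilution = V_total / V_sample = 88.3 / 5.15 ≈ 17.145631
Number of dilutions = 3
Total DF = (88.3 / 5.15)^3 (full precision, rounded at the end) = 5040.35

5040.35


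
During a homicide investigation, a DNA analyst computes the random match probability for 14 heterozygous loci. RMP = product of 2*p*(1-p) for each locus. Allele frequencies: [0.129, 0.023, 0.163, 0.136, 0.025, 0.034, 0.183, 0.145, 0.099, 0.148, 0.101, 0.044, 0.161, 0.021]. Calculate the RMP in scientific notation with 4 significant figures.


Computing RMP for 14 loci:
Locus 1: 2 * 0.129 * 0.871 = 0.224718
Locus 2: 2 * 0.023 * 0.977 = 0.044942
Locus 3: 2 * 0.163 * 0.837 = 0.272862
Locus 4: 2 * 0.136 * 0.864 = 0.235008
Locus 5: 2 * 0.025 * 0.975 = 0.04875
Locus 6: 2 * 0.034 * 0.966 = 0.065688
Locus 7: 2 * 0.183 * 0.817 = 0.299022
Locus 8: 2 * 0.145 * 0.855 = 0.24795
Locus 9: 2 * 0.099 * 0.901 = 0.178398
Locus 10: 2 * 0.148 * 0.852 = 0.252192
Locus 11: 2 * 0.101 * 0.899 = 0.181598
Locus 12: 2 * 0.044 * 0.956 = 0.084128
Locus 13: 2 * 0.161 * 0.839 = 0.270158
Locus 14: 2 * 0.021 * 0.979 = 0.041118
RMP = 1.174e-12

1.174e-12


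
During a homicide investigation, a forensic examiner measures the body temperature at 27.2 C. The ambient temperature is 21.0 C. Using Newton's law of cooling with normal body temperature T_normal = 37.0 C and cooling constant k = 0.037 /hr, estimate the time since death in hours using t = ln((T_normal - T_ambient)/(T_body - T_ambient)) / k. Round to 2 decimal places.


Using Newton's law of cooling:
t = ln((T_normal - T_ambient) / (T_body - T_ambient)) / k
T_normal - T_ambient = 16.0
T_body - T_ambient = 6.2
Ratio = 2.580645
ln(ratio) = 0.948039
t = 0.948039 / 0.037 = 25.62 hours

25.62


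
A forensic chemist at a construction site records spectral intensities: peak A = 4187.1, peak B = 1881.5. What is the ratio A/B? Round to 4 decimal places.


Spectral peak ratio:
Peak A = 4187.1 counts
Peak B = 1881.5 counts
Ratio = 4187.1 / 1881.5 = 2.2254

2.2254


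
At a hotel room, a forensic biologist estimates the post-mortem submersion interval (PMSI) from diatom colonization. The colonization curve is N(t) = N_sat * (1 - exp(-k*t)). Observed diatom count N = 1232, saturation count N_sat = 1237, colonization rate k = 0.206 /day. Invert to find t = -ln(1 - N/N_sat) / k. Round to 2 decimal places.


PMSI from diatom colonization curve:
N / N_sat = 1232 / 1237 = 0.995958
1 - N/N_sat = 0.004042
ln(1 - N/N_sat) = -5.511016
t = -ln(1 - N/N_sat) / k = -(-5.511016) / 0.206 = 26.75 days

26.75


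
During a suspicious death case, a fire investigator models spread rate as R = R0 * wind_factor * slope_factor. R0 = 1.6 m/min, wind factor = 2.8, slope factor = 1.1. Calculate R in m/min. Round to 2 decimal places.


Fire spread rate calculation:
R = R0 * wind_factor * slope_factor
= 1.6 * 2.8 * 1.1
= 4.48 * 1.1
= 4.93 m/min

4.93


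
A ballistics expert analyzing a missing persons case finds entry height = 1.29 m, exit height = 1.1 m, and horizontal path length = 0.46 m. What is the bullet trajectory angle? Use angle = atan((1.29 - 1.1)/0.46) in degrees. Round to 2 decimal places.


Bullet trajectory angle:
Height difference = 1.29 - 1.1 = 0.19 m
angle = atan(0.19 / 0.46)
angle = atan(0.413043)
angle = 22.44 degrees

22.44


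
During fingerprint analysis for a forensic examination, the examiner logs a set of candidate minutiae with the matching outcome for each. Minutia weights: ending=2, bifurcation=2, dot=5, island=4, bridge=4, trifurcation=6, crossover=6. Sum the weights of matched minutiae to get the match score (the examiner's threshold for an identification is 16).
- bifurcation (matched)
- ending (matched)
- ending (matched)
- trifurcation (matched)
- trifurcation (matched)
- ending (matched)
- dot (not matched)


Weighted minutiae match score:
  bifurcation: matched, +2 (running total 2)
  ending: matched, +2 (running total 4)
  ending: matched, +2 (running total 6)
  trifurcation: matched, +6 (running total 12)
  trifurcation: matched, +6 (running total 18)
  ending: matched, +2 (running total 20)
  dot: not matched, +0
Total score = 20
Threshold = 16; verdict = identification

20


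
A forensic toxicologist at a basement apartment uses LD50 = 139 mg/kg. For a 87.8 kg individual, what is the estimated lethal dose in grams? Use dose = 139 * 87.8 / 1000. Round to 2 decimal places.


Lethal dose calculation:
Lethal dose = LD50 * body_weight / 1000
= 139 * 87.8 / 1000
= 12204.2 / 1000
= 12.20 g

12.20


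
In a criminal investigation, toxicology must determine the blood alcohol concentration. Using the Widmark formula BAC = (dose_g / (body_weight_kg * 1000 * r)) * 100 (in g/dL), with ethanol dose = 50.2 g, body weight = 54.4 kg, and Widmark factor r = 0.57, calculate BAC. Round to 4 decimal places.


Applying the Widmark formula:
BAC = (dose_g / (body_wt * 1000 * r)) * 100
Denominator = 54.4 * 1000 * 0.57 = 31008
BAC = (50.2 / 31008) * 100
BAC = 0.1619 g/dL

0.1619


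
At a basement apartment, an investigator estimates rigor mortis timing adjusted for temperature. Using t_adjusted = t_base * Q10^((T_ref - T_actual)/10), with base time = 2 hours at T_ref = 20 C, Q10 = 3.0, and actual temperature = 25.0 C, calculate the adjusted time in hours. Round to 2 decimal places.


Rigor mortis time adjustment:
Exponent = (T_ref - T_actual) / 10 = (20 - 25.0) / 10 = -0.5
Q10 factor = 3.0^-0.5 = 0.57735
t_adjusted = 2 * 0.57735 = 1.15 hours

1.15


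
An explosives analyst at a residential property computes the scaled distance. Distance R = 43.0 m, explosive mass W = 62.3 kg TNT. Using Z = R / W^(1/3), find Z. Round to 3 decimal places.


Scaled distance calculation:
W^(1/3) = 62.3^(1/3) = 3.964265
Z = R / W^(1/3) = 43.0 / 3.964265
Z = 10.847 m/kg^(1/3)

10.847


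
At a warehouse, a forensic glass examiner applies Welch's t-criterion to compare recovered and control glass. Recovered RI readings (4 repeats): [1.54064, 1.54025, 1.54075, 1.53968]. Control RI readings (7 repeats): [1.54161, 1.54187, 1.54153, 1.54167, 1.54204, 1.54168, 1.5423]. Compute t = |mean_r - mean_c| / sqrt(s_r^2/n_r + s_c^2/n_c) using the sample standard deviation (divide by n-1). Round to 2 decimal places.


Welch's t-criterion for glass RI comparison:
Recovered mean = sum / n_r = 6.16132 / 4 = 1.54033
Control mean = sum / n_c = 10.7927 / 7 = 1.5418143
Recovered sample variance s_r^2 = 2.338e-07
Control sample variance s_c^2 = 7.52286e-08
Welch SE (unpooled) = sqrt(s_r^2/n_r + s_c^2/n_c) = sqrt(5.845e-08 + 1.07469e-08) = sqrt(6.91969e-08) = 0.000263053
|mean_r - mean_c| = 0.00148429
t = 0.00148429 / 0.000263053 = 5.64

5.64


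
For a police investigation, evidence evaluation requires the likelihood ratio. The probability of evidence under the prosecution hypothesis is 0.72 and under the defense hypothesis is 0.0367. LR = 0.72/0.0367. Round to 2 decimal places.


Likelihood ratio calculation:
LR = P(E|Hp) / P(E|Hd)
LR = 0.72 / 0.0367
LR = 19.62

19.62


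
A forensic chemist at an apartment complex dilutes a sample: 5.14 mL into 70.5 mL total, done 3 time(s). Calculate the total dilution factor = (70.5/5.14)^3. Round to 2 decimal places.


Dilution factor calculation:
Single dilution = V_total / V_sample = 70.5 / 5.14 ≈ 13.715953
Number of dilutions = 3
Total DF = (70.5 / 5.14)^3 (full precision, rounded at the end) = 2580.35

2580.35


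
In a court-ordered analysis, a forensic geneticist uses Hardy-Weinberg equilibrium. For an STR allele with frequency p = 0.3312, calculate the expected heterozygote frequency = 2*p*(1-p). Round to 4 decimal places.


Hardy-Weinberg heterozygote frequency:
q = 1 - p = 1 - 0.3312 = 0.6688
2pq = 2 * 0.3312 * 0.6688 = 0.4430

0.4430


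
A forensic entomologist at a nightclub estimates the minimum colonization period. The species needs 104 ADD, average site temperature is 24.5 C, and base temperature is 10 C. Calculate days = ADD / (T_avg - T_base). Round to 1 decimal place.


Insect development time:
Effective temperature = avg_temp - T_base = 24.5 - 10 = 14.5 C
Days = ADD / effective_temp = 104 / 14.5 = 7.2 days

7.2


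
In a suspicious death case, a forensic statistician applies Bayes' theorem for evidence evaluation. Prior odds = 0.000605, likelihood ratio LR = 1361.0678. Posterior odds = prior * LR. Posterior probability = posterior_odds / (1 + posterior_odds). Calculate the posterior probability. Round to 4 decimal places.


Bayesian evidence evaluation:
Posterior odds = prior_odds * LR = 0.000605 * 1361.0678 = 0.823446
Posterior probability = posterior_odds / (1 + posterior_odds)
= 0.823446 / (1 + 0.823446)
= 0.823446 / 1.823446
= 0.4516

0.4516


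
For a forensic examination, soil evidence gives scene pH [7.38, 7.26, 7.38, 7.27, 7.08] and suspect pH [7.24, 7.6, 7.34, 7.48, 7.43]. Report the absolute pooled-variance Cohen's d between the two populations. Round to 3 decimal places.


Pooled-variance Cohen's d for soil pH comparison:
Scene mean = 36.37 / 5 = 7.274
Suspect mean = 37.09 / 5 = 7.418
Scene sample variance s_s^2 = 0.01508
Suspect sample variance s_c^2 = 0.01872
Pooled variance = ((n_s-1)*s_s^2 + (n_c-1)*s_c^2) / (n_s + n_c - 2) = 0.0169
Pooled SD = sqrt(0.0169) = 0.13
Mean difference = -0.144
|d| = |-0.144| / 0.13 = 1.108

1.108


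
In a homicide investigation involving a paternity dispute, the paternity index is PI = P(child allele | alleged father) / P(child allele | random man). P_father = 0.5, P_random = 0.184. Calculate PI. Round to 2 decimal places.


Paternity Index calculation:
PI = P(allele|father) / P(allele|random)
PI = 0.5 / 0.184
PI = 2.72

2.72


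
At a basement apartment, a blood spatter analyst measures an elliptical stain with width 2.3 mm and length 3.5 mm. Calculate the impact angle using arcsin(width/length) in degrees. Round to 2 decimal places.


Blood spatter impact angle calculation:
width / length = 2.3 / 3.5 = 0.657143
angle = arcsin(0.657143)
angle = 41.08 degrees

41.08


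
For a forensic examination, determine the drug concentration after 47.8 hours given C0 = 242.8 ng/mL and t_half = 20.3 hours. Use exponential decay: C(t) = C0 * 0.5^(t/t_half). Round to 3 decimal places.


Drug concentration decay:
Number of half-lives = t / t_half = 47.8 / 20.3 = 2.35468
Decay factor = 0.5^2.35468 = 0.19551077
C(t) = 242.8 * 0.19551077 = 47.470 ng/mL

47.470


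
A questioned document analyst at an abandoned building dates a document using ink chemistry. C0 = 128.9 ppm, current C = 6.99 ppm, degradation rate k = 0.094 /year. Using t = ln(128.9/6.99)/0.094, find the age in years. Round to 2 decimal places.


Document age estimation:
C0/C = 128.9 / 6.99 = 18.440629
ln(C0/C) = 2.914556
t = 2.914556 / 0.094 = 31.01 years

31.01


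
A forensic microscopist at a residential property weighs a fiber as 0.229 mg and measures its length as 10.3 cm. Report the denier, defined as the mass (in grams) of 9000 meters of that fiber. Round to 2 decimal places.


Denier calculation:
Mass in grams = 0.229 mg / 1000 = 0.000229 g
Length in meters = 10.3 cm / 100 = 0.103 m
Linear density = mass / length = 0.000229 / 0.103 = 0.0022233 g/m
Denier = (g/m) * 9000 = 0.0022233 * 9000 = 20.01

20.01


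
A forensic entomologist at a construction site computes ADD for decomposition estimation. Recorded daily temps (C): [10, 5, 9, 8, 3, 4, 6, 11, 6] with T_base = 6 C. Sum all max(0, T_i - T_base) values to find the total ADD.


Computing ADD day by day:
Day 1: max(0, 10 - 6) = 4
Day 2: max(0, 5 - 6) = 0
Day 3: max(0, 9 - 6) = 3
Day 4: max(0, 8 - 6) = 2
Day 5: max(0, 3 - 6) = 0
Day 6: max(0, 4 - 6) = 0
Day 7: max(0, 6 - 6) = 0
Day 8: max(0, 11 - 6) = 5
Day 9: max(0, 6 - 6) = 0
Total ADD = 14

14


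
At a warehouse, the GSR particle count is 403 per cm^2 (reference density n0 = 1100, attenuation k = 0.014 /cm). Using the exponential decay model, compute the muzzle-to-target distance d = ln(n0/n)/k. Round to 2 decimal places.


GSR distance calculation:
n0/n = 1100 / 403 = 2.729529
ln(n0/n) = 1.004129
d = 1.004129 / 0.014 = 71.72 cm

71.72


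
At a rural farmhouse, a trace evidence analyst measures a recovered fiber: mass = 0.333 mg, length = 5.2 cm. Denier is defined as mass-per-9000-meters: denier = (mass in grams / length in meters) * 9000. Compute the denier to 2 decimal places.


Denier calculation:
Mass in grams = 0.333 mg / 1000 = 0.000333 g
Length in meters = 5.2 cm / 100 = 0.052 m
Linear density = mass / length = 0.000333 / 0.052 = 0.00640385 g/m
Denier = (g/m) * 9000 = 0.00640385 * 9000 = 57.63

57.63


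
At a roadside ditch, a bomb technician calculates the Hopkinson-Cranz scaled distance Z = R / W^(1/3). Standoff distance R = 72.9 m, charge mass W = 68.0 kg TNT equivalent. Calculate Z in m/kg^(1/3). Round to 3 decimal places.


Scaled distance calculation:
W^(1/3) = 68.0^(1/3) = 4.081655
Z = R / W^(1/3) = 72.9 / 4.081655
Z = 17.860 m/kg^(1/3)

17.860


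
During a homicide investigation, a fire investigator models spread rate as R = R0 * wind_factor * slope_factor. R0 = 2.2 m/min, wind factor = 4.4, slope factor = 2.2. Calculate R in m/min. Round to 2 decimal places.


Fire spread rate calculation:
R = R0 * wind_factor * slope_factor
= 2.2 * 4.4 * 2.2
= 9.68 * 2.2
= 21.30 m/min

21.30


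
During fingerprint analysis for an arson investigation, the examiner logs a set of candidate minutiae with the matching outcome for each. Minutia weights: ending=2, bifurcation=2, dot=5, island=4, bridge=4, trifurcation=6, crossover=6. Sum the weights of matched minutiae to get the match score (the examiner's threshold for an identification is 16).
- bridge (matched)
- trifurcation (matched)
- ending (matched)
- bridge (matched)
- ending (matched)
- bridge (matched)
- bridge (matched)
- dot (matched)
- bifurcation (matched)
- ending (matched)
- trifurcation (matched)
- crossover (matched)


Weighted minutiae match score:
  bridge: matched, +4 (running total 4)
  trifurcation: matched, +6 (running total 10)
  ending: matched, +2 (running total 12)
  bridge: matched, +4 (running total 16)
  ending: matched, +2 (running total 18)
  bridge: matched, +4 (running total 22)
  bridge: matched, +4 (running total 26)
  dot: matched, +5 (running total 31)
  bifurcation: matched, +2 (running total 33)
  ending: matched, +2 (running total 35)
  trifurcation: matched, +6 (running total 41)
  crossover: matched, +6 (running total 47)
Total score = 47
Threshold = 16; verdict = identification

47


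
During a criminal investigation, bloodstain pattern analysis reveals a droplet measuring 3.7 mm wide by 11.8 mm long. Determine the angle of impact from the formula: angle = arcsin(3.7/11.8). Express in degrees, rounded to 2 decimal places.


Blood spatter impact angle calculation:
width / length = 3.7 / 11.8 = 0.313559
angle = arcsin(0.313559)
angle = 18.27 degrees

18.27


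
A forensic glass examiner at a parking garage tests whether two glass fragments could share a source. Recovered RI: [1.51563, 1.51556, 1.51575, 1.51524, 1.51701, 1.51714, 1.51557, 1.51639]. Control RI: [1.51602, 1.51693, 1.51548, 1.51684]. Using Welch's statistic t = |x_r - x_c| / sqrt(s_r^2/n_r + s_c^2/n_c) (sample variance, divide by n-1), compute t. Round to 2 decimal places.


Welch's t-criterion for glass RI comparison:
Recovered mean = sum / n_r = 12.12829 / 8 = 1.5160362
Control mean = sum / n_c = 6.06527 / 4 = 1.5163175
Recovered sample variance s_r^2 = 5.16684e-07
Control sample variance s_c^2 = 4.79358e-07
Welch SE (unpooled) = sqrt(s_r^2/n_r + s_c^2/n_c) = sqrt(6.45855e-08 + 1.1984e-07) = sqrt(1.84425e-07) = 0.000429447
|mean_r - mean_c| = 0.00028125
t = 0.00028125 / 0.000429447 = 0.65

0.65


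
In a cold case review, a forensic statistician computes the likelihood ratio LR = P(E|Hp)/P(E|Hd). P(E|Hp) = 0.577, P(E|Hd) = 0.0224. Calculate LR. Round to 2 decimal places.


Likelihood ratio calculation:
LR = P(E|Hp) / P(E|Hd)
LR = 0.577 / 0.0224
LR = 25.76

25.76


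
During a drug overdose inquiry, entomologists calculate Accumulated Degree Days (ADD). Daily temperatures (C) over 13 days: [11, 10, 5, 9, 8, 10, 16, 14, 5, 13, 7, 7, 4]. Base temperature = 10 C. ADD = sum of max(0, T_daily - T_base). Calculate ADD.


Computing ADD day by day:
Day 1: max(0, 11 - 10) = 1
Day 2: max(0, 10 - 10) = 0
Day 3: max(0, 5 - 10) = 0
Day 4: max(0, 9 - 10) = 0
Day 5: max(0, 8 - 10) = 0
Day 6: max(0, 10 - 10) = 0
Day 7: max(0, 16 - 10) = 6
Day 8: max(0, 14 - 10) = 4
Day 9: max(0, 5 - 10) = 0
Day 10: max(0, 13 - 10) = 3
Day 11: max(0, 7 - 10) = 0
Day 12: max(0, 7 - 10) = 0
Day 13: max(0, 4 - 10) = 0
Total ADD = 14

14


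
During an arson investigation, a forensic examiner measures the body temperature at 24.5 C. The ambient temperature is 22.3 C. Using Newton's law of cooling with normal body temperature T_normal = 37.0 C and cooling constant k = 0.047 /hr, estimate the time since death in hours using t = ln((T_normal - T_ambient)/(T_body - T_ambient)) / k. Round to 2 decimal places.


Using Newton's law of cooling:
t = ln((T_normal - T_ambient) / (T_body - T_ambient)) / k
T_normal - T_ambient = 14.7
T_body - T_ambient = 2.2
Ratio = 6.681818
ln(ratio) = 1.89939
t = 1.89939 / 0.047 = 40.41 hours

40.41


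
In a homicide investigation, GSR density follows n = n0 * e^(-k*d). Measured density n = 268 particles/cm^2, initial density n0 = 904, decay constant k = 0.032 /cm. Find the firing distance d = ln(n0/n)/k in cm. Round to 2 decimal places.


GSR distance calculation:
n0/n = 904 / 268 = 3.373134
ln(n0/n) = 1.215842
d = 1.215842 / 0.032 = 38.00 cm

38.00


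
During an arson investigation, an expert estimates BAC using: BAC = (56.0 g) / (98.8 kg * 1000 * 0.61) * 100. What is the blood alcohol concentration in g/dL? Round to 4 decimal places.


Applying the Widmark formula:
BAC = (dose_g / (body_wt * 1000 * r)) * 100
Denominator = 98.8 * 1000 * 0.61 = 60268
BAC = (56.0 / 60268) * 100
BAC = 0.0929 g/dL

0.0929


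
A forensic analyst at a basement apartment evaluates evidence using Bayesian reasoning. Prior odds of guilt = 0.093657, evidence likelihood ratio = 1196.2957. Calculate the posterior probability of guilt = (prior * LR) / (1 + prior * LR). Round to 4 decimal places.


Bayesian evidence evaluation:
Posterior odds = prior_odds * LR = 0.093657 * 1196.2957 = 112.0415
Posterior probability = posterior_odds / (1 + posterior_odds)
= 112.0415 / (1 + 112.0415)
= 112.0415 / 113.0415
= 0.9912

0.9912


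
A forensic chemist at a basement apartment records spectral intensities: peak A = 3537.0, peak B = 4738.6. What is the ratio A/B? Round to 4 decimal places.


Spectral peak ratio:
Peak A = 3537.0 counts
Peak B = 4738.6 counts
Ratio = 3537.0 / 4738.6 = 0.7464

0.7464


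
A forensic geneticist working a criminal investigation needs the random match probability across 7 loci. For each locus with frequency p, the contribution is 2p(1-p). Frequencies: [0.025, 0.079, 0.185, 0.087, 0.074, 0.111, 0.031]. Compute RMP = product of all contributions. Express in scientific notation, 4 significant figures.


Computing RMP for 7 loci:
Locus 1: 2 * 0.025 * 0.975 = 0.04875
Locus 2: 2 * 0.079 * 0.921 = 0.145518
Locus 3: 2 * 0.185 * 0.815 = 0.30155
Locus 4: 2 * 0.087 * 0.913 = 0.158862
Locus 5: 2 * 0.074 * 0.926 = 0.137048
Locus 6: 2 * 0.111 * 0.889 = 0.197358
Locus 7: 2 * 0.031 * 0.969 = 0.060078
RMP = 5.522e-07

5.522e-07


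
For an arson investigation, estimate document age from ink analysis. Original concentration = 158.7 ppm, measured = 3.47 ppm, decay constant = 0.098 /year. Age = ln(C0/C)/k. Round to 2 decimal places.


Document age estimation:
C0/C = 158.7 / 3.47 = 45.73487
ln(C0/C) = 3.822861
t = 3.822861 / 0.098 = 39.01 years

39.01


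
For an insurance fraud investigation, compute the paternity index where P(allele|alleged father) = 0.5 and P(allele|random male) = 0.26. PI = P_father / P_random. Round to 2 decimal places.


Paternity Index calculation:
PI = P(allele|father) / P(allele|random)
PI = 0.5 / 0.26
PI = 1.92

1.92


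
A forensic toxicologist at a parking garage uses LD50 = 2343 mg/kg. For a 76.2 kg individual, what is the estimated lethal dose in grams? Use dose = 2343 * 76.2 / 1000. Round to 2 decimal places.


Lethal dose calculation:
Lethal dose = LD50 * body_weight / 1000
= 2343 * 76.2 / 1000
= 178536.6 / 1000
= 178.54 g

178.54


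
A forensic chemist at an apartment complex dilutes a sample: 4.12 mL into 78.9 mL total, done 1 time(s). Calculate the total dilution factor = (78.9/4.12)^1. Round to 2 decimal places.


Dilution factor calculation:
Single dilution = V_total / V_sample = 78.9 / 4.12 ≈ 19.150485
Number of dilutions = 1
Total DF = (78.9 / 4.12)^1 (full precision, rounded at the end) = 19.15

19.15


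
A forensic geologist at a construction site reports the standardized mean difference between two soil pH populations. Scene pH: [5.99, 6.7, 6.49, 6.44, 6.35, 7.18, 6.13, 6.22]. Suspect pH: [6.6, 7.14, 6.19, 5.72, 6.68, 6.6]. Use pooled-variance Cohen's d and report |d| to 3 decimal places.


Pooled-variance Cohen's d for soil pH comparison:
Scene mean = 51.5 / 8 = 6.4375
Suspect mean = 38.93 / 6 = 6.488333
Scene sample variance s_s^2 = 0.138964
Suspect sample variance s_c^2 = 0.233137
Pooled variance = ((n_s-1)*s_s^2 + (n_c-1)*s_c^2) / (n_s + n_c - 2) = 0.178203
Pooled SD = sqrt(0.178203) = 0.422141
Mean difference = -0.050833
|d| = |-0.050833| / 0.422141 = 0.120

0.120


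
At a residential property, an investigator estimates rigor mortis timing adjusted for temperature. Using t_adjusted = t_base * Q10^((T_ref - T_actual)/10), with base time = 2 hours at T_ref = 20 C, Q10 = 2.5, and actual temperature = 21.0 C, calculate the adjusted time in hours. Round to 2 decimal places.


Rigor mortis time adjustment:
Exponent = (T_ref - T_actual) / 10 = (20 - 21.0) / 10 = -0.1
Q10 factor = 2.5^-0.1 = 0.91244
t_adjusted = 2 * 0.91244 = 1.82 hours

1.82


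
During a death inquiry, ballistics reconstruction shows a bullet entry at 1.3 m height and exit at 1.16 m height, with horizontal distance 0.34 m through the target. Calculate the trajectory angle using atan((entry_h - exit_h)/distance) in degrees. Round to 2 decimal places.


Bullet trajectory angle:
Height difference = 1.3 - 1.16 = 0.14 m
angle = atan(0.14 / 0.34)
angle = atan(0.411765)
angle = 22.38 degrees

22.38


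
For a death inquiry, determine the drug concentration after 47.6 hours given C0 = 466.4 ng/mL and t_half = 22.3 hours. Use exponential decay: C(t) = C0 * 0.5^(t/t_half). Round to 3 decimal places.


Drug concentration decay:
Number of half-lives = t / t_half = 47.6 / 22.3 = 2.134529
Decay factor = 0.5^2.134529 = 0.2277418
C(t) = 466.4 * 0.2277418 = 106.219 ng/mL

106.219


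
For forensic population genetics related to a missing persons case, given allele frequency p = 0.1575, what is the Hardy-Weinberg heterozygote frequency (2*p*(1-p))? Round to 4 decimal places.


Hardy-Weinberg heterozygote frequency:
q = 1 - p = 1 - 0.1575 = 0.8425
2pq = 2 * 0.1575 * 0.8425 = 0.2654

0.2654


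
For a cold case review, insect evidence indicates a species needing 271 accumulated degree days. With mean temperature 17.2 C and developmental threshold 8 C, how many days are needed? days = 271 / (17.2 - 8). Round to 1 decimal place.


Insect development time:
Effective temperature = avg_temp - T_base = 17.2 - 8 = 9.2 C
Days = ADD / effective_temp = 271 / 9.2 = 29.5 days

29.5


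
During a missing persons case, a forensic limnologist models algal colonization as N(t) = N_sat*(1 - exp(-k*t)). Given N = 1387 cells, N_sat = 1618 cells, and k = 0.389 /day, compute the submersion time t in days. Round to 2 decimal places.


PMSI from diatom colonization curve:
N / N_sat = 1387 / 1618 = 0.857231
1 - N/N_sat = 0.142769
ln(1 - N/N_sat) = -1.946527
t = -ln(1 - N/N_sat) / k = -(-1.946527) / 0.389 = 5.00 days

5.00


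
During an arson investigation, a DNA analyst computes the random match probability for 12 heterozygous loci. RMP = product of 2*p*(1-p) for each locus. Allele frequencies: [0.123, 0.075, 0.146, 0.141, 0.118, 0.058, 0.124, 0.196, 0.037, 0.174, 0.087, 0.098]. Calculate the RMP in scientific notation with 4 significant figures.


Computing RMP for 12 loci:
Locus 1: 2 * 0.123 * 0.877 = 0.215742
Locus 2: 2 * 0.075 * 0.925 = 0.13875
Locus 3: 2 * 0.146 * 0.854 = 0.249368
Locus 4: 2 * 0.141 * 0.859 = 0.242238
Locus 5: 2 * 0.118 * 0.882 = 0.208152
Locus 6: 2 * 0.058 * 0.942 = 0.109272
Locus 7: 2 * 0.124 * 0.876 = 0.217248
Locus 8: 2 * 0.196 * 0.804 = 0.315168
Locus 9: 2 * 0.037 * 0.963 = 0.071262
Locus 10: 2 * 0.174 * 0.826 = 0.287448
Locus 11: 2 * 0.087 * 0.913 = 0.158862
Locus 12: 2 * 0.098 * 0.902 = 0.176792
RMP = 1.620e-09

1.620e-09


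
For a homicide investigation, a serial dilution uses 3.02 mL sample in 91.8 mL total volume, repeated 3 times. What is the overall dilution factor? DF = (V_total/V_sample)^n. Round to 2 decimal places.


Dilution factor calculation:
Single dilution = V_total / V_sample = 91.8 / 3.02 ≈ 30.397351
Number of dilutions = 3
Total DF = (91.8 / 3.02)^3 (full precision, rounded at the end) = 28087.12

28087.12


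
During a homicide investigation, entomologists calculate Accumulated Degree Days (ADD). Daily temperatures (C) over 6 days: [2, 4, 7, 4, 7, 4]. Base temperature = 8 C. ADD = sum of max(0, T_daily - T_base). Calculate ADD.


Computing ADD day by day:
Day 1: max(0, 2 - 8) = 0
Day 2: max(0, 4 - 8) = 0
Day 3: max(0, 7 - 8) = 0
Day 4: max(0, 4 - 8) = 0
Day 5: max(0, 7 - 8) = 0
Day 6: max(0, 4 - 8) = 0
Total ADD = 0

0


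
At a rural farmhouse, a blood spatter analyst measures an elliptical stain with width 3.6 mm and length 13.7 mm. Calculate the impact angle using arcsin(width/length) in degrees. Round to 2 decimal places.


Blood spatter impact angle calculation:
width / length = 3.6 / 13.7 = 0.262774
angle = arcsin(0.262774)
angle = 15.23 degrees

15.23


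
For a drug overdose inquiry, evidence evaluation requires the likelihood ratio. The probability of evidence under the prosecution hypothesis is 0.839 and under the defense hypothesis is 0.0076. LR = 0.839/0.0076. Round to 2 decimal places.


Likelihood ratio calculation:
LR = P(E|Hp) / P(E|Hd)
LR = 0.839 / 0.0076
LR = 110.39

110.39


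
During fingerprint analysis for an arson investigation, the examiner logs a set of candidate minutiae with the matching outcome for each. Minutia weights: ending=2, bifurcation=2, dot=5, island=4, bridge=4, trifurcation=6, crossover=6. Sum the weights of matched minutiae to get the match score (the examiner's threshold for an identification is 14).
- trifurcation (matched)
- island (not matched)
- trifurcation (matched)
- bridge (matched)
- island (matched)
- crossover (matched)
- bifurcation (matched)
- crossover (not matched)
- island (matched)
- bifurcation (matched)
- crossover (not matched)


Weighted minutiae match score:
  trifurcation: matched, +6 (running total 6)
  island: not matched, +0
  trifurcation: matched, +6 (running total 12)
  bridge: matched, +4 (running total 16)
  island: matched, +4 (running total 20)
  crossover: matched, +6 (running total 26)
  bifurcation: matched, +2 (running total 28)
  crossover: not matched, +0
  island: matched, +4 (running total 32)
  bifurcation: matched, +2 (running total 34)
  crossover: not matched, +0
Total score = 34
Threshold = 14; verdict = identification

34


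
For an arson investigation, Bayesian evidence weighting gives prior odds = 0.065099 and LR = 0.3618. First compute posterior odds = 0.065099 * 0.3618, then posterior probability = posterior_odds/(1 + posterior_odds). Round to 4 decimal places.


Bayesian evidence evaluation:
Posterior odds = prior_odds * LR = 0.065099 * 0.3618 = 0.02355282
Posterior probability = posterior_odds / (1 + posterior_odds)
= 0.02355282 / (1 + 0.02355282)
= 0.02355282 / 1.02355282
= 0.0230

0.0230


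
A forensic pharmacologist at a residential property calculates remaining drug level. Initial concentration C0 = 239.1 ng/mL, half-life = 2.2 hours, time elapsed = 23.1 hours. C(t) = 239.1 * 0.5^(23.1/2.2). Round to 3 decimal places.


Drug concentration decay:
Number of half-lives = t / t_half = 23.1 / 2.2 = 10.5
Decay factor = 0.5^10.5 = 0.00069053
C(t) = 239.1 * 0.00069053 = 0.165 ng/mL

0.165


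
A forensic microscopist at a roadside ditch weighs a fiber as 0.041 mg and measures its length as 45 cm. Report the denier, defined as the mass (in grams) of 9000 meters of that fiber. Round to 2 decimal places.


Denier calculation:
Mass in grams = 0.041 mg / 1000 = 0.000041 g
Length in meters = 45 cm / 100 = 0.45 m
Linear density = mass / length = 0.000041 / 0.45 = 0.00009111 g/m
Denier = (g/m) * 9000 = 0.00009111 * 9000 = 0.82

0.82


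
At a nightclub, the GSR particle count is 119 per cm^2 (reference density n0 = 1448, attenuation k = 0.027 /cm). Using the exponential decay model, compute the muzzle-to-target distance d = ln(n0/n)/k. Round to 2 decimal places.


GSR distance calculation:
n0/n = 1448 / 119 = 12.168067
ln(n0/n) = 2.498815
d = 2.498815 / 0.027 = 92.55 cm

92.55


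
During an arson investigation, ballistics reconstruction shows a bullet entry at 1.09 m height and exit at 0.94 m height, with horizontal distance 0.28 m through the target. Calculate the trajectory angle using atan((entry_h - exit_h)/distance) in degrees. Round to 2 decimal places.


Bullet trajectory angle:
Height difference = 1.09 - 0.94 = 0.15 m
angle = atan(0.15 / 0.28)
angle = atan(0.535714)
angle = 28.18 degrees

28.18


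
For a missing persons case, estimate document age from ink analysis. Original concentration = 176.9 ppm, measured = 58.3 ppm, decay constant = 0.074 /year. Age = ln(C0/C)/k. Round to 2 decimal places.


Document age estimation:
C0/C = 176.9 / 58.3 = 3.034305
ln(C0/C) = 1.109982
t = 1.109982 / 0.074 = 15.00 years

15.00


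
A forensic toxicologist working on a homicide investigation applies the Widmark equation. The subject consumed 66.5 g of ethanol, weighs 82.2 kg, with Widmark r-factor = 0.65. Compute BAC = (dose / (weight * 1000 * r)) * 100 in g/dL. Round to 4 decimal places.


Applying the Widmark formula:
BAC = (dose_g / (body_wt * 1000 * r)) * 100
Denominator = 82.2 * 1000 * 0.65 = 53430
BAC = (66.5 / 53430) * 100
BAC = 0.1245 g/dL

0.1245


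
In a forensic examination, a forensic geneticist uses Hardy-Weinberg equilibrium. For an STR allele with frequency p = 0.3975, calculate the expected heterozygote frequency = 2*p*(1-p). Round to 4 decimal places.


Hardy-Weinberg heterozygote frequency:
q = 1 - p = 1 - 0.3975 = 0.6025
2pq = 2 * 0.3975 * 0.6025 = 0.4790

0.4790


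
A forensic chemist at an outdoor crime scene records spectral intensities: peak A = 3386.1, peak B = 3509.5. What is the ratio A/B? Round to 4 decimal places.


Spectral peak ratio:
Peak A = 3386.1 counts
Peak B = 3509.5 counts
Ratio = 3386.1 / 3509.5 = 0.9648

0.9648


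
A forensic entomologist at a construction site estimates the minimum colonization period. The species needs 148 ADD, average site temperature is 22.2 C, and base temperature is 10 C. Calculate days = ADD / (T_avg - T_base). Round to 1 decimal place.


Insect development time:
Effective temperature = avg_temp - T_base = 22.2 - 10 = 12.2 C
Days = ADD / effective_temp = 148 / 12.2 = 12.1 days

12.1


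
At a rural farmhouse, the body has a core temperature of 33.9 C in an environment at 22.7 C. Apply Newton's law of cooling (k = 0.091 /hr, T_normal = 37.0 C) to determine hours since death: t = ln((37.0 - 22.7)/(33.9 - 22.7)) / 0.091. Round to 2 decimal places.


Using Newton's law of cooling:
t = ln((T_normal - T_ambient) / (T_body - T_ambient)) / k
T_normal - T_ambient = 14.3
T_body - T_ambient = 11.2
Ratio = 1.276786
ln(ratio) = 0.244346
t = 0.244346 / 0.091 = 2.69 hours

2.69


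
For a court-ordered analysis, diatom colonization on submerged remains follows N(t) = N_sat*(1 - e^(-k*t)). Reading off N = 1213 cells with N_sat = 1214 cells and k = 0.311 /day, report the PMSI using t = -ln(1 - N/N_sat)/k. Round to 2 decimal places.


PMSI from diatom colonization curve:
N / N_sat = 1213 / 1214 = 0.999176
1 - N/N_sat = 0.000824
ln(1 - N/N_sat) = -7.10134
t = -ln(1 - N/N_sat) / k = -(-7.10134) / 0.311 = 22.83 days

22.83


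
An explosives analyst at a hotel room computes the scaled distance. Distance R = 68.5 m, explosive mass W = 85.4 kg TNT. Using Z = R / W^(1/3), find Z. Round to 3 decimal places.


Scaled distance calculation:
W^(1/3) = 85.4^(1/3) = 4.403716
Z = R / W^(1/3) = 68.5 / 4.403716
Z = 15.555 m/kg^(1/3)

15.555


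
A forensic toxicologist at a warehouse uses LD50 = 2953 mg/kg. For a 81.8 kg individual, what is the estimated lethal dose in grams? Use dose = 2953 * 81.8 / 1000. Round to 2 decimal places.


Lethal dose calculation:
Lethal dose = LD50 * body_weight / 1000
= 2953 * 81.8 / 1000
= 241555.4 / 1000
= 241.56 g

241.56


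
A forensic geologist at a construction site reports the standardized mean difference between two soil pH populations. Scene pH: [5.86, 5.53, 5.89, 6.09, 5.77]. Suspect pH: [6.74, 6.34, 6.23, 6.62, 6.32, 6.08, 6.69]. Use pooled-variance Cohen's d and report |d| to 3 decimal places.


Pooled-variance Cohen's d for soil pH comparison:
Scene mean = 29.14 / 5 = 5.828
Suspect mean = 45.02 / 7 = 6.431429
Scene sample variance s_s^2 = 0.04142
Suspect sample variance s_c^2 = 0.063748
Pooled variance = ((n_s-1)*s_s^2 + (n_c-1)*s_c^2) / (n_s + n_c - 2) = 0.054817
Pooled SD = sqrt(0.054817) = 0.23413
Mean difference = -0.603429
|d| = |-0.603429| / 0.23413 = 2.577

2.577
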